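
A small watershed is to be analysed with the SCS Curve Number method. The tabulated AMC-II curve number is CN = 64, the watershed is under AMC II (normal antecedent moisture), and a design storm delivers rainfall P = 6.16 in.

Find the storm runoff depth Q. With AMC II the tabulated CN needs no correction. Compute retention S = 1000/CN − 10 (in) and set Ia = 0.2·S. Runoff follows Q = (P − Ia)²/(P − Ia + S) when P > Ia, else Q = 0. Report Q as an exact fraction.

Q = 1014049/426400 in ≈ 2.378 in

AMC II — tabulated CN = 64 applies directly.
Retention S: 1000/CN − 10 with CN=64.000 → S = 45/8 ≈ 5.625 in
Initial abstraction Ia = S/5 = (45/8)/5 = 9/8 ≈ 1.125 in
Excess rainfall: 6.160 − 1.125 = 5.035 in; P > Ia so Q > 0
Q = (1007/200)²/((1007/200) + 45/8) = (1014049/40000)/(533/50) = 1014049/426400 in ≈ 2.378 in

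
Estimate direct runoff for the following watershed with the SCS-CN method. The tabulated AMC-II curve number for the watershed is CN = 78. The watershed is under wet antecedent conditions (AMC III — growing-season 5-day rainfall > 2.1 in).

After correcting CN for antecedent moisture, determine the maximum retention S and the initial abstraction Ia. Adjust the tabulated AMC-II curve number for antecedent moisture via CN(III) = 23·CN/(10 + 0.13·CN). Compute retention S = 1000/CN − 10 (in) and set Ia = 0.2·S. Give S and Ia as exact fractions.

Wet (AMC III): CN(III) = 23·78/(10 + 0.13·78) = 1794/(1007/50) = 89700/1007 ≈ 89.076
Max retention: S = 1000/(89700/1007) − 10 = 1100/897 in (≈ 1.226 in)
Ia = 0.2S: 0.2·1.226 = 0.245 in (exactly 220/897)

S = 1100/897 in ≈ 1.226 in; Ia = 220/897 in ≈ 0.245 in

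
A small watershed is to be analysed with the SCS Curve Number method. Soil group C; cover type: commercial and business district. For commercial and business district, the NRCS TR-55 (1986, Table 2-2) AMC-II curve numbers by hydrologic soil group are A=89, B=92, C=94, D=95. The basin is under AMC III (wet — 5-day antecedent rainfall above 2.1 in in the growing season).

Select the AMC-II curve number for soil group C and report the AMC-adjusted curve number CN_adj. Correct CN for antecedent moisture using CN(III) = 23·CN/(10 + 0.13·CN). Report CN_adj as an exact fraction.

NRCS table: commercial and business district, soil group C → CN(II) = 94
Adjust CN=94 to AMC III: 23·94/(10 + 0.13·94) → 2162 ÷ (1111/50) = 108100/1111 ≈ 97.300

CN_adj = 108100/1111 ≈ 97.300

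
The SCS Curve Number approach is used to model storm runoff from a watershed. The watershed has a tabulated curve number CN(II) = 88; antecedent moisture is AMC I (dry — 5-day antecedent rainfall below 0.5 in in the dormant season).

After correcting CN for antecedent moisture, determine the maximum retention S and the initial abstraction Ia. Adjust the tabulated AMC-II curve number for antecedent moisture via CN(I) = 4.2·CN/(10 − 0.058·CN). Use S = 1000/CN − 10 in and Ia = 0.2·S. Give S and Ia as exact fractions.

S = 250/77 in ≈ 3.247 in; Ia = 50/77 in ≈ 0.649 in

Adjust CN=88 to AMC I: 4.2·88/(10 − 0.058·88) → (1848/5) ÷ (612/125) = 3850/51 ≈ 75.490
Retention S: 1000/CN − 10 with CN=75.490 → S = 250/77 ≈ 3.247 in
Initial abstraction Ia = S/5 = (250/77)/5 = 50/77 ≈ 0.649 in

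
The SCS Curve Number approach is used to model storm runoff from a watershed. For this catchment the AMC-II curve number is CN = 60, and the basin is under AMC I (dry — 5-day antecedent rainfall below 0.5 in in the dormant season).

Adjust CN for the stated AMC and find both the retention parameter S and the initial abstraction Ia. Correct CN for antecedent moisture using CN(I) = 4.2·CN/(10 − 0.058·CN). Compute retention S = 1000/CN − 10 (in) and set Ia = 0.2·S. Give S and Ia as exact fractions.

Adjust CN=60 to AMC I: 4.2·60/(10 − 0.058·60) → 252 ÷ (163/25) = 6300/163 ≈ 38.650
S = 1000/(6300/163) − 10 = 1000/63 in ≈ 15.873 in
Ia = 0.2S: 0.2·15.873 = 3.175 in (exactly 200/63)

S = 1000/63 in ≈ 15.873 in; Ia = 200/63 in ≈ 3.175 in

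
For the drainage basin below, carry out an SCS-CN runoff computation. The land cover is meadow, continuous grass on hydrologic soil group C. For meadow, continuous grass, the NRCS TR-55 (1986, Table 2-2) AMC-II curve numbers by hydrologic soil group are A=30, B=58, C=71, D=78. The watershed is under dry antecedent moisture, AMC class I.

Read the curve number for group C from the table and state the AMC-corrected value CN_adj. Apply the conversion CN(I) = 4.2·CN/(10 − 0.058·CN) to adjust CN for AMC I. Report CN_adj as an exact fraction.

CN_adj = 149100/2941 ≈ 50.697

NRCS table: meadow, continuous grass, soil group C → CN(II) = 71
Adjust CN=71 to AMC I: 4.2·71/(10 − 0.058·71) → (1491/5) ÷ (2941/500) = 149100/2941 ≈ 50.697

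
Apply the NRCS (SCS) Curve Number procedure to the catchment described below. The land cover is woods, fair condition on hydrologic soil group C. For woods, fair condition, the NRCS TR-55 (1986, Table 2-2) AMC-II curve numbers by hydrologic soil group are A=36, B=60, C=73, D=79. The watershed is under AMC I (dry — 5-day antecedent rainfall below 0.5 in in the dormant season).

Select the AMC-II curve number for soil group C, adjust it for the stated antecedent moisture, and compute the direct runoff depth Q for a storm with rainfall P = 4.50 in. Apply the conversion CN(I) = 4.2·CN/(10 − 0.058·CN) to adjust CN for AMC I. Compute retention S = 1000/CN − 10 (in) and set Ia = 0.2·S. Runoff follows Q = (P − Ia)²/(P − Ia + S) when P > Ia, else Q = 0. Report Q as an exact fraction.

Q = 290163/446614 in ≈ 0.650 in

NRCS table: woods, fair condition, soil group C → CN(II) = 73
CN(I) from CN(II)=73: (4.2·73)/(10 − 0.058·73) = 51100/961 ≈ 53.174
Retention S: 1000/CN − 10 with CN=53.174 → S = 4500/511 ≈ 8.806 in
Initial abstraction Ia = S/5 = (4500/511)/5 = 900/511 ≈ 1.761 in
Excess rainfall: 4.500 − 1.761 = 2.739 in; P > Ia so Q > 0
Runoff Q = (P−Ia)²/(P−Ia+S) = (2.739)²/(2.739+8.806) = 290163/446614 ≈ 0.650 in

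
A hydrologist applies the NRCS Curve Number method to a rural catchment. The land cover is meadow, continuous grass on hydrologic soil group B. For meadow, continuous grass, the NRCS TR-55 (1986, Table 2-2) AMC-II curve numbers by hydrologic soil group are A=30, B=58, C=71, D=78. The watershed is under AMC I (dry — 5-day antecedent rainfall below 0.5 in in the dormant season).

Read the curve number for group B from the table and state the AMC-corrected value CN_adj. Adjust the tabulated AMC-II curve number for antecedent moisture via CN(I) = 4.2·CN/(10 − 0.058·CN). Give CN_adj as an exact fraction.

CN_adj = 2900/79 ≈ 36.709

NRCS table: meadow, continuous grass, soil group B → CN(II) = 58
Adjust CN=58 to AMC I: 4.2·58/(10 − 0.058·58) → (1218/5) ÷ (1659/250) = 2900/79 ≈ 36.709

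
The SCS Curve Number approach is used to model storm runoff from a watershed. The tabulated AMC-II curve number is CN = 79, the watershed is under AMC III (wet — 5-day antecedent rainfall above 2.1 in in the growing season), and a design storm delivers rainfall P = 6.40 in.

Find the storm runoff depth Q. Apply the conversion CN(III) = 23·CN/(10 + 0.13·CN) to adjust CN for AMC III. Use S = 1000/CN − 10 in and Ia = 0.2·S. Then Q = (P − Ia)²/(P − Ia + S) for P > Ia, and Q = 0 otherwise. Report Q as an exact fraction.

Q = 196308121/37784515 in ≈ 5.195 in

CN(III) from CN(II)=79: (23·79)/(10 + 0.13·79) = 181700/2027 ≈ 89.640
Retention S: 1000/CN − 10 with CN=89.640 → S = 2100/1817 ≈ 1.156 in
Ia = 0.2S: 0.2·1.156 = 0.231 in (exactly 420/1817)
P − Ia = 6.400 − 0.231 = 56044/9085 ≈ 6.169 in (> 0, runoff occurs)
Q: (56044/9085)² ÷ (66544/9085) = 196308121/37784515 in (≈ 5.195 in)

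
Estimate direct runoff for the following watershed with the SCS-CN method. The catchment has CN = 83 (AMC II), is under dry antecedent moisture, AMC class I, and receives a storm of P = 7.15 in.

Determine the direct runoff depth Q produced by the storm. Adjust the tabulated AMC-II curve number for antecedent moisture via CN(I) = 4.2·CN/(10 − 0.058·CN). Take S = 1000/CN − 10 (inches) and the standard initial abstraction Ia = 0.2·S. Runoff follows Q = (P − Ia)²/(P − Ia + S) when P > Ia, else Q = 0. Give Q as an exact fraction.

Dry (AMC I): CN(I) = 4.2·83/(10 − 0.058·83) = (1743/5)/(2593/500) = 174300/2593 ≈ 67.219
Retention S: 1000/CN − 10 with CN=67.219 → S = 8500/1743 ≈ 4.877 in
Ia = 0.2S: 0.2·4.877 = 0.975 in (exactly 1700/1743)
Excess rainfall: 7.150 − 0.975 = 6.175 in; P > Ia so Q > 0
Q: (215249/34860)² ÷ (385249/34860) = 46332132001/13429780140 in (≈ 3.450 in)

Q = 46332132001/13429780140 in ≈ 3.450 in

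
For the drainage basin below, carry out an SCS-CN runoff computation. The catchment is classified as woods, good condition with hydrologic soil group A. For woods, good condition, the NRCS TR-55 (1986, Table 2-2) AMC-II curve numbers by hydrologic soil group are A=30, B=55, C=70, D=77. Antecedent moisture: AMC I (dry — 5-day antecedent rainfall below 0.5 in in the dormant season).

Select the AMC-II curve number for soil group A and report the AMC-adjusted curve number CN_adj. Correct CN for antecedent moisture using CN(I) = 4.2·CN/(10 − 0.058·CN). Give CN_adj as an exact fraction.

NRCS table: woods, good condition, soil group A → CN(II) = 30
CN(I) from CN(II)=30: (4.2·30)/(10 − 0.058·30) = 900/59 ≈ 15.254

CN_adj = 900/59 ≈ 15.254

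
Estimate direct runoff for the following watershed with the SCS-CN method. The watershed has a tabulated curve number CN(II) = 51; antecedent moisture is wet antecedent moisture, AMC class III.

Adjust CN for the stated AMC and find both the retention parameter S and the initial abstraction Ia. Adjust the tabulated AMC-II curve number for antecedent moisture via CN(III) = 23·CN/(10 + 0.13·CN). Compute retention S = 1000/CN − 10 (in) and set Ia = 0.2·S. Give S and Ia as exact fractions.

S = 4900/1173 in ≈ 4.177 in; Ia = 980/1173 in ≈ 0.835 in

Wet (AMC III): CN(III) = 23·51/(10 + 0.13·51) = 1173/(1663/100) = 117300/1663 ≈ 70.535
Max retention: S = 1000/(117300/1663) − 10 = 4900/1173 in (≈ 4.177 in)
Ia = 0.2S: 0.2·4.177 = 0.835 in (exactly 980/1173)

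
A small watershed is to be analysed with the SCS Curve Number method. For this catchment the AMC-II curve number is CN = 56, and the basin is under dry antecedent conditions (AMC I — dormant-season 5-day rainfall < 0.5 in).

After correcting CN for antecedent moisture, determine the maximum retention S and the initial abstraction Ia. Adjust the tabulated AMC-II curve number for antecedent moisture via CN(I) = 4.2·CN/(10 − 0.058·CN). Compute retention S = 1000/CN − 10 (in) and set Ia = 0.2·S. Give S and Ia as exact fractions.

CN(I) from CN(II)=56: (4.2·56)/(10 − 0.058·56) = 7350/211 ≈ 34.834
Max retention: S = 1000/(7350/211) − 10 = 2750/147 in (≈ 18.707 in)
Ia = 0.2S: 0.2·18.707 = 3.741 in (exactly 550/147)

S = 2750/147 in ≈ 18.707 in; Ia = 550/147 in ≈ 3.741 in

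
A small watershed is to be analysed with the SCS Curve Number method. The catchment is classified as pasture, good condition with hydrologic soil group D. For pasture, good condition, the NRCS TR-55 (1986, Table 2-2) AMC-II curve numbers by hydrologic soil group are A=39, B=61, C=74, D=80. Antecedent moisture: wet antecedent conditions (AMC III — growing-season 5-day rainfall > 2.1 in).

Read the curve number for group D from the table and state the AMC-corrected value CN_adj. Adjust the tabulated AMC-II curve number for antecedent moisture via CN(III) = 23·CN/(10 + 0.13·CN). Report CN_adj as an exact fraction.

CN_adj = 4600/51 ≈ 90.196

NRCS table: pasture, good condition, soil group D → CN(II) = 80
Wet (AMC III): CN(III) = 23·80/(10 + 0.13·80) = 1840/(102/5) = 4600/51 ≈ 90.196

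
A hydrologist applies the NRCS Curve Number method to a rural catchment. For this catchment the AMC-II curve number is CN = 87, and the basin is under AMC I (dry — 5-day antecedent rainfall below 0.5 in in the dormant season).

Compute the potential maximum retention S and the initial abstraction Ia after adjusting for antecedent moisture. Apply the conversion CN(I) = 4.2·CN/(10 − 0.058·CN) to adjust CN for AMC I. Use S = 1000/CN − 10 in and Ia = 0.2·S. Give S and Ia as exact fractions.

S = 6500/1827 in ≈ 3.558 in; Ia = 1300/1827 in ≈ 0.712 in

Dry (AMC I): CN(I) = 4.2·87/(10 − 0.058·87) = (1827/5)/(2477/500) = 182700/2477 ≈ 73.759
Retention S: 1000/CN − 10 with CN=73.759 → S = 6500/1827 ≈ 3.558 in
Initial abstraction Ia = S/5 = (6500/1827)/5 = 1300/1827 ≈ 0.712 in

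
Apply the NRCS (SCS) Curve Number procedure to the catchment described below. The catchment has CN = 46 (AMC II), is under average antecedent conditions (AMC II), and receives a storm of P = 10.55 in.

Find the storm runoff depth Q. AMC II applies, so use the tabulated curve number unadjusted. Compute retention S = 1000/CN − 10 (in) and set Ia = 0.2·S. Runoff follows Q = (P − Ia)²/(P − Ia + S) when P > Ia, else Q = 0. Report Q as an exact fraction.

Q = 14235529/4219580 in ≈ 3.374 in

Average conditions: CN = 46 (no AMC adjustment).
Max retention: S = 1000/46 − 10 = 270/23 in (≈ 11.739 in)
Initial abstraction Ia = S/5 = (270/23)/5 = 54/23 ≈ 2.348 in
Since P=10.550 > Ia=2.348: effective rainfall P−Ia = 3773/460 in
Runoff Q = (P−Ia)²/(P−Ia+S) = (8.202)²/(8.202+11.739) = 14235529/4219580 ≈ 3.374 in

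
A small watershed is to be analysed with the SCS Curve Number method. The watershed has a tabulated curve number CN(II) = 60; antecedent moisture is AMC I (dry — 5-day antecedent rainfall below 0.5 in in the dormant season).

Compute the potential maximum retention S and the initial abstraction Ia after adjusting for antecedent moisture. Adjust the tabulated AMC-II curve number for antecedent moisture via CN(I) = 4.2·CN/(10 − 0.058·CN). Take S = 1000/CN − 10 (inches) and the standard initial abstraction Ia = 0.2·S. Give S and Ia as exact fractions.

S = 1000/63 in ≈ 15.873 in; Ia = 200/63 in ≈ 3.175 in

Adjust CN=60 to AMC I: 4.2·60/(10 − 0.058·60) → 252 ÷ (163/25) = 6300/163 ≈ 38.650
Retention S: 1000/CN − 10 with CN=38.650 → S = 1000/63 ≈ 15.873 in
Ia = 0.2S: 0.2·15.873 = 3.175 in (exactly 200/63)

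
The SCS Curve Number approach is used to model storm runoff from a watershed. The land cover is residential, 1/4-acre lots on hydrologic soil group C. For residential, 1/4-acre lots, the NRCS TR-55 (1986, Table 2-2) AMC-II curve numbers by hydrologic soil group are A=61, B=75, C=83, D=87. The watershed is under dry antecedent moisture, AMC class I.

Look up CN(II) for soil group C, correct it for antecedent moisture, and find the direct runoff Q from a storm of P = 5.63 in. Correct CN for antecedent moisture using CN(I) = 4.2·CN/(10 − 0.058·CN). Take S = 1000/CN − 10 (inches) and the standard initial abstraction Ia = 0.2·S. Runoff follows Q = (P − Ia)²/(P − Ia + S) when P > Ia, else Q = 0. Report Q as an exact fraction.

Q = 658222293481/289566158700 in ≈ 2.273 in

NRCS table: residential, 1/4-acre lots, soil group C → CN(II) = 83
CN(I) from CN(II)=83: (4.2·83)/(10 − 0.058·83) = 174300/2593 ≈ 67.219
Max retention: S = 1000/(174300/2593) − 10 = 8500/1743 in (≈ 4.877 in)
Ia = 0.2S: 0.2·4.877 = 0.975 in (exactly 1700/1743)
P − Ia = 5.630 − 0.975 = 811309/174300 ≈ 4.655 in (> 0, runoff occurs)
Q = (811309/174300)²/((811309/174300) + 8500/1743) = (658222293481/30380490000)/(1661309/174300) = 658222293481/289566158700 in ≈ 2.273 in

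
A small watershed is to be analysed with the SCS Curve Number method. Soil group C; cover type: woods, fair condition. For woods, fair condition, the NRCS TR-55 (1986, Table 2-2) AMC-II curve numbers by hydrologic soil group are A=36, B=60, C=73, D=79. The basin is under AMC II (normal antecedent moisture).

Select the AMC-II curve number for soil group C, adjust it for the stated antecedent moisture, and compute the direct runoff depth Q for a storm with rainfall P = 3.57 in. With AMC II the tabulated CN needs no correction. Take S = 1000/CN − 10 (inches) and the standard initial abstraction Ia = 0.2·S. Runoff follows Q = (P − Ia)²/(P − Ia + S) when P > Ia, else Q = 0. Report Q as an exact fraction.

Q = 142292307/115975100 in ≈ 1.227 in

NRCS table: woods, fair condition, soil group C → CN(II) = 73
CN(II) = 73; AMC II needs no correction.
Max retention: S = 1000/73 − 10 = 270/73 in (≈ 3.699 in)
Ia = 0.2·(270/73) = 54/73 in ≈ 0.740 in
Excess rainfall: 3.570 − 0.740 = 2.830 in; P > Ia so Q > 0
Runoff Q = (P−Ia)²/(P−Ia+S) = (2.830)²/(2.830+3.699) = 142292307/115975100 ≈ 1.227 in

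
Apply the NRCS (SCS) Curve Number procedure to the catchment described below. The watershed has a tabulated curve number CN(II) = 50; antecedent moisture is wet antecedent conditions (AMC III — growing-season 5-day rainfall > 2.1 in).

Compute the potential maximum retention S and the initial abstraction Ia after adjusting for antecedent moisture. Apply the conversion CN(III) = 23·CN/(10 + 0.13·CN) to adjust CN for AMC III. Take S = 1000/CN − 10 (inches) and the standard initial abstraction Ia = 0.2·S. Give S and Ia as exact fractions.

CN(III) from CN(II)=50: (23·50)/(10 + 0.13·50) = 2300/33 ≈ 69.697
Max retention: S = 1000/(2300/33) − 10 = 100/23 in (≈ 4.348 in)
Ia = 0.2S: 0.2·4.348 = 0.870 in (exactly 20/23)

S = 100/23 in ≈ 4.348 in; Ia = 20/23 in ≈ 0.870 in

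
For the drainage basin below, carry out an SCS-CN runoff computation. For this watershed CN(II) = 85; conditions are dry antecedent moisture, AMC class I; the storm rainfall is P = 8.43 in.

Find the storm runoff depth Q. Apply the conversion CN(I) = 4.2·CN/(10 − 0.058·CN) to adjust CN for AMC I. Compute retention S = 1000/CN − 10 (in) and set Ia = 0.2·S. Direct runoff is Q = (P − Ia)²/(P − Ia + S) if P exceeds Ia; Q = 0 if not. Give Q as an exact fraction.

Adjust CN=85 to AMC I: 4.2·85/(10 − 0.058·85) → 357 ÷ (507/100) = 11900/169 ≈ 70.414
Retention S: 1000/CN − 10 with CN=70.414 → S = 500/119 ≈ 4.202 in
Initial abstraction Ia = S/5 = (500/119)/5 = 100/119 ≈ 0.840 in
Excess rainfall: 8.430 − 0.840 = 7.590 in; P > Ia so Q > 0
Q = (90317/11900)²/((90317/11900) + 500/119) = (8157160489/141610000)/(140317/11900) = 8157160489/1669772300 in ≈ 4.885 in

Q = 8157160489/1669772300 in ≈ 4.885 in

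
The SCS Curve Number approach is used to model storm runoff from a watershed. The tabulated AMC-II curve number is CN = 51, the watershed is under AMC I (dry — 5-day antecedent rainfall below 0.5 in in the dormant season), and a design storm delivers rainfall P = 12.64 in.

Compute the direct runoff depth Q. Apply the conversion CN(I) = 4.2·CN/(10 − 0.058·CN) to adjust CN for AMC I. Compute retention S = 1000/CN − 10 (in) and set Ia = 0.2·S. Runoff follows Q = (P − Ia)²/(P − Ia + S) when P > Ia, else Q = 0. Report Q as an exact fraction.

CN(I) from CN(II)=51: (4.2·51)/(10 − 0.058·51) = 15300/503 ≈ 30.417
Max retention: S = 1000/(15300/503) − 10 = 3500/153 in (≈ 22.876 in)
Ia = 0.2S: 0.2·22.876 = 4.575 in (exactly 700/153)
P − Ia = 12.640 − 4.575 = 30848/3825 ≈ 8.065 in (> 0, runoff occurs)
Q: (30848/3825)² ÷ (118348/3825) = 237899776/113170275 in (≈ 2.102 in)

Q = 237899776/113170275 in ≈ 2.102 in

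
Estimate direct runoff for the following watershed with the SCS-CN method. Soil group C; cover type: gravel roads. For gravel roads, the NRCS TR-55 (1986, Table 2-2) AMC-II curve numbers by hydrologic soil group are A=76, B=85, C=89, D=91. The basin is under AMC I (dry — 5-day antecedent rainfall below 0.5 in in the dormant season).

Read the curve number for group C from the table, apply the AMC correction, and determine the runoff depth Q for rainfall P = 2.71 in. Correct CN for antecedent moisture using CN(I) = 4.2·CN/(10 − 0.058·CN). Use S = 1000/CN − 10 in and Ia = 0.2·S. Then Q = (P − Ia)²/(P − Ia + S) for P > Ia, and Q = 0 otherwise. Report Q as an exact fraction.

Q = 157211457001/176900663100 in ≈ 0.889 in

NRCS table: gravel roads, soil group C → CN(II) = 89
CN(I) from CN(II)=89: (4.2·89)/(10 − 0.058·89) = 186900/2419 ≈ 77.263
Max retention: S = 1000/(186900/2419) − 10 = 5500/1869 in (≈ 2.943 in)
Ia = 0.2S: 0.2·2.943 = 0.589 in (exactly 1100/1869)
Since P=2.710 > Ia=0.589: effective rainfall P−Ia = 396499/186900 in
Q: (396499/186900)² ÷ (946499/186900) = 157211457001/176900663100 in (≈ 0.889 in)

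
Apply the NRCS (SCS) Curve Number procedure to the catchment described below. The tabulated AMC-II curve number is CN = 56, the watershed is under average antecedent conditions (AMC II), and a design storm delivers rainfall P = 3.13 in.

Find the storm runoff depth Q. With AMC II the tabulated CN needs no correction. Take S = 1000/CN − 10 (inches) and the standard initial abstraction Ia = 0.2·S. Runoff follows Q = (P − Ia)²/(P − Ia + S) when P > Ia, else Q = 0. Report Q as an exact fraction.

AMC II — tabulated CN = 56 applies directly.
Max retention: S = 1000/56 − 10 = 55/7 in (≈ 7.857 in)
Ia = 0.2S: 0.2·7.857 = 1.571 in (exactly 11/7)
P − Ia = 3.130 − 1.571 = 1091/700 ≈ 1.559 in (> 0, runoff occurs)
Runoff Q = (P−Ia)²/(P−Ia+S) = (1.559)²/(1.559+7.857) = 1190281/4613700 ≈ 0.258 in

Q = 1190281/4613700 in ≈ 0.258 in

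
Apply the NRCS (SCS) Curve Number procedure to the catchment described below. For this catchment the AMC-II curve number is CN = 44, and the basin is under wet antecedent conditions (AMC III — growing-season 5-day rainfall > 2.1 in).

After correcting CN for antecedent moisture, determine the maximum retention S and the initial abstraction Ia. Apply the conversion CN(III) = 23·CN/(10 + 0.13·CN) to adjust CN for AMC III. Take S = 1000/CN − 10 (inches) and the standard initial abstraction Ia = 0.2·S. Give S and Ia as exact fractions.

CN(III) from CN(II)=44: (23·44)/(10 + 0.13·44) = 25300/393 ≈ 64.377
Max retention: S = 1000/(25300/393) − 10 = 1400/253 in (≈ 5.534 in)
Ia = 0.2·(1400/253) = 280/253 in ≈ 1.107 in

S = 1400/253 in ≈ 5.534 in; Ia = 280/253 in ≈ 1.107 in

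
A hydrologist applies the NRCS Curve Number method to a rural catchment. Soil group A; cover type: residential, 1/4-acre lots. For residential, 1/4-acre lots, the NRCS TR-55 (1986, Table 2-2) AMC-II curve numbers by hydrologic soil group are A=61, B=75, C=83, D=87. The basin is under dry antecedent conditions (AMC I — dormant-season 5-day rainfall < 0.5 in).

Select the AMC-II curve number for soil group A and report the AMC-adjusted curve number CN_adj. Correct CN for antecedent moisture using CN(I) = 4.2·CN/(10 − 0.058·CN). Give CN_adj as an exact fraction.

NRCS table: residential, 1/4-acre lots, soil group A → CN(II) = 61
Dry (AMC I): CN(I) = 4.2·61/(10 − 0.058·61) = (1281/5)/(3231/500) = 42700/1077 ≈ 39.647

CN_adj = 42700/1077 ≈ 39.647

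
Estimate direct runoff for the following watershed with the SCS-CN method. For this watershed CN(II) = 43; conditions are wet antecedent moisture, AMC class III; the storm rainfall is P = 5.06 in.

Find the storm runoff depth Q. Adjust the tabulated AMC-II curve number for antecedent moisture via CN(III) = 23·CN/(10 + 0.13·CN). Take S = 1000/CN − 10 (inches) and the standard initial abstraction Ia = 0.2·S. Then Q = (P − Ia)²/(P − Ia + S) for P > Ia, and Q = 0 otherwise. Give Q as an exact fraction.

Q = 37332809089/23647830650 in ≈ 1.579 in

Adjust CN=43 to AMC III: 23·43/(10 + 0.13·43) → 989 ÷ (1559/100) = 98900/1559 ≈ 63.438
S = 1000/(98900/1559) − 10 = 5700/989 in ≈ 5.763 in
Initial abstraction Ia = S/5 = (5700/989)/5 = 1140/989 ≈ 1.153 in
Since P=5.060 > Ia=1.153: effective rainfall P−Ia = 193217/49450 in
Runoff Q = (P−Ia)²/(P−Ia+S) = (3.907)²/(3.907+5.763) = 37332809089/23647830650 ≈ 1.579 in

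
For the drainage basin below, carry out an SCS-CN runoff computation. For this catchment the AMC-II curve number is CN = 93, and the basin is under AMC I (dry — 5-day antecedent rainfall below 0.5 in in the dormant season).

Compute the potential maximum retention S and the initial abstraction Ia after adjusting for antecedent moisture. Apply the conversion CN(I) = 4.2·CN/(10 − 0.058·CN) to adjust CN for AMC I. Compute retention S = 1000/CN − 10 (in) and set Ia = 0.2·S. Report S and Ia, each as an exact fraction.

CN(I) from CN(II)=93: (4.2·93)/(10 − 0.058·93) = 27900/329 ≈ 84.802
Retention S: 1000/CN − 10 with CN=84.802 → S = 500/279 ≈ 1.792 in
Ia = 0.2·(500/279) = 100/279 in ≈ 0.358 in

S = 500/279 in ≈ 1.792 in; Ia = 100/279 in ≈ 0.358 in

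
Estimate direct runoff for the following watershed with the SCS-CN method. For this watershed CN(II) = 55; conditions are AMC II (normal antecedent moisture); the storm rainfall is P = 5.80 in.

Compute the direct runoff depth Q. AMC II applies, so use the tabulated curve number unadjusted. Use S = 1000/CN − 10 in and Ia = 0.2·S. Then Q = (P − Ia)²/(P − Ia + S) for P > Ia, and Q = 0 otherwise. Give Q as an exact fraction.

Q = 52441/37345 in ≈ 1.404 in

Average conditions: CN = 55 (no AMC adjustment).
Retention S: 1000/CN − 10 with CN=55.000 → S = 90/11 ≈ 8.182 in
Initial abstraction Ia = S/5 = (90/11)/5 = 18/11 ≈ 1.636 in
Excess rainfall: 5.800 − 1.636 = 4.164 in; P > Ia so Q > 0
Q: (229/55)² ÷ (679/55) = 52441/37345 in (≈ 1.404 in)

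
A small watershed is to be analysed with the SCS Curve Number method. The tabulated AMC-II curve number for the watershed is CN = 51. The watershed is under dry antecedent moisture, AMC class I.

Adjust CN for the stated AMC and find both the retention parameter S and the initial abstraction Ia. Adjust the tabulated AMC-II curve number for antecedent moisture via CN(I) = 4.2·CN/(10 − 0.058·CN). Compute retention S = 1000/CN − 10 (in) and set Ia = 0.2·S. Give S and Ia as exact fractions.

S = 3500/153 in ≈ 22.876 in; Ia = 700/153 in ≈ 4.575 in

Dry (AMC I): CN(I) = 4.2·51/(10 − 0.058·51) = (1071/5)/(3521/500) = 15300/503 ≈ 30.417
S = 1000/(15300/503) − 10 = 3500/153 in ≈ 22.876 in
Ia = 0.2·(3500/153) = 700/153 in ≈ 4.575 in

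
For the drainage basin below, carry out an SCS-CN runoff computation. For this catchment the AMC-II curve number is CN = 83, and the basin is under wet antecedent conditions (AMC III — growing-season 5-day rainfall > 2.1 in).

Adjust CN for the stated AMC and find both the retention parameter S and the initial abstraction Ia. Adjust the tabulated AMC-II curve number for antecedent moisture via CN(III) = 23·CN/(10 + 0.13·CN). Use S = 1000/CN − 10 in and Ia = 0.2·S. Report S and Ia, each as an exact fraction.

CN(III) from CN(II)=83: (23·83)/(10 + 0.13·83) = 190900/2079 ≈ 91.823
Retention S: 1000/CN − 10 with CN=91.823 → S = 1700/1909 ≈ 0.891 in
Ia = 0.2S: 0.2·0.891 = 0.178 in (exactly 340/1909)

S = 1700/1909 in ≈ 0.891 in; Ia = 340/1909 in ≈ 0.178 in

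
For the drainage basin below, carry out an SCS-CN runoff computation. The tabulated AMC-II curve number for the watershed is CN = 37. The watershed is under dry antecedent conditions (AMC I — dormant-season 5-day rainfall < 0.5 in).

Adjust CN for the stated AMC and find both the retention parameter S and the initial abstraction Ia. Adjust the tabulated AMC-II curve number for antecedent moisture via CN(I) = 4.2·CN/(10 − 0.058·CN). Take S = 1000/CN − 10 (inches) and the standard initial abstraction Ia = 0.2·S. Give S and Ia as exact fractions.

S = 1500/37 in ≈ 40.541 in; Ia = 300/37 in ≈ 8.108 in

Adjust CN=37 to AMC I: 4.2·37/(10 − 0.058·37) → (777/5) ÷ (3927/500) = 3700/187 ≈ 19.786
S = 1000/(3700/187) − 10 = 1500/37 in ≈ 40.541 in
Ia = 0.2S: 0.2·40.541 = 8.108 in (exactly 300/37)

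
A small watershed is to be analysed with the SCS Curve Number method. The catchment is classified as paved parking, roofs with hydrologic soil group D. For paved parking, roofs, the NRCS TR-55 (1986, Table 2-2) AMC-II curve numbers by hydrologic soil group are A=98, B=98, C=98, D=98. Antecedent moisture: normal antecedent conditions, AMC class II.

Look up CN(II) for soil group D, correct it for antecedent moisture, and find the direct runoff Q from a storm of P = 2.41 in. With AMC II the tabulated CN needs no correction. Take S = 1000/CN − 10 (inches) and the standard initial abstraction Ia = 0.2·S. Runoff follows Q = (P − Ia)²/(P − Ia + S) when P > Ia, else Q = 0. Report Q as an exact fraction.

NRCS table: paved parking, roofs, soil group D → CN(II) = 98
CN(II) = 98; AMC II needs no correction.
Max retention: S = 1000/98 − 10 = 10/49 in (≈ 0.204 in)
Initial abstraction Ia = S/5 = (10/49)/5 = 2/49 ≈ 0.041 in
P − Ia = 2.410 − 0.041 = 11609/4900 ≈ 2.369 in (> 0, runoff occurs)
Q = (11609/4900)²/((11609/4900) + 10/49) = (134768881/24010000)/(12609/4900) = 134768881/61784100 in ≈ 2.181 in

Q = 134768881/61784100 in ≈ 2.181 in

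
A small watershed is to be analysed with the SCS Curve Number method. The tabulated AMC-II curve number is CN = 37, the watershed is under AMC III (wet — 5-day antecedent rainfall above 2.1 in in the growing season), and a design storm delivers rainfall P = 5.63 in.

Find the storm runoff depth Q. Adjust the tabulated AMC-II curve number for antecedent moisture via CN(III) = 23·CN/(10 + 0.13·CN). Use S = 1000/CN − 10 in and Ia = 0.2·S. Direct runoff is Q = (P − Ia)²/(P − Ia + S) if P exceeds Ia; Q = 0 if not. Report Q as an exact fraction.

Wet (AMC III): CN(III) = 23·37/(10 + 0.13·37) = 851/(1481/100) = 85100/1481 ≈ 57.461
S = 1000/(85100/1481) − 10 = 6300/851 in ≈ 7.403 in
Initial abstraction Ia = S/5 = (6300/851)/5 = 1260/851 ≈ 1.481 in
P − Ia = 5.630 − 1.481 = 353113/85100 ≈ 4.149 in (> 0, runoff occurs)
Runoff Q = (P−Ia)²/(P−Ia+S) = (4.149)²/(4.149+7.403) = 124688790769/83662916300 ≈ 1.490 in

Q = 124688790769/83662916300 in ≈ 1.490 in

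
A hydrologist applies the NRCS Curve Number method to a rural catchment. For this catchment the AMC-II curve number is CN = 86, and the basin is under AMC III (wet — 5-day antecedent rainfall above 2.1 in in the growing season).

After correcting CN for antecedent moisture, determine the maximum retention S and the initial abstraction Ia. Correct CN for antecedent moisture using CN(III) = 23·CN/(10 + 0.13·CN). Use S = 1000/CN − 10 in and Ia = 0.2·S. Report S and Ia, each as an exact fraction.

Adjust CN=86 to AMC III: 23·86/(10 + 0.13·86) → 1978 ÷ (1059/50) = 98900/1059 ≈ 93.390
Retention S: 1000/CN − 10 with CN=93.390 → S = 700/989 ≈ 0.708 in
Ia = 0.2·(700/989) = 140/989 in ≈ 0.142 in

S = 700/989 in ≈ 0.708 in; Ia = 140/989 in ≈ 0.142 in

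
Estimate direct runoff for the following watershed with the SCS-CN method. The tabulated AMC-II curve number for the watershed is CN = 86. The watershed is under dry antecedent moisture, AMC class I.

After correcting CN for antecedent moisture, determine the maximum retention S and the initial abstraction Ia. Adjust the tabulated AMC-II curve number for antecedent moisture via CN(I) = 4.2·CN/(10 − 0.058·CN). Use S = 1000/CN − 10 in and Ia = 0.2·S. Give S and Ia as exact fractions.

S = 500/129 in ≈ 3.876 in; Ia = 100/129 in ≈ 0.775 in

CN(I) from CN(II)=86: (4.2·86)/(10 − 0.058·86) = 12900/179 ≈ 72.067
Retention S: 1000/CN − 10 with CN=72.067 → S = 500/129 ≈ 3.876 in
Ia = 0.2·(500/129) = 100/129 in ≈ 0.775 in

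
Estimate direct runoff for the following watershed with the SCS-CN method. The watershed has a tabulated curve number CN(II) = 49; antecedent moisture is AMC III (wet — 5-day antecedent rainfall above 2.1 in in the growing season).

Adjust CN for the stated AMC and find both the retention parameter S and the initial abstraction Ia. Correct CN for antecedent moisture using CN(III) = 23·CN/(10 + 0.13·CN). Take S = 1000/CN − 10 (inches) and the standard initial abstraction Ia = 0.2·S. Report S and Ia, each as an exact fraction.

S = 5100/1127 in ≈ 4.525 in; Ia = 1020/1127 in ≈ 0.905 in

Wet (AMC III): CN(III) = 23·49/(10 + 0.13·49) = 1127/(1637/100) = 112700/1637 ≈ 68.845
S = 1000/(112700/1637) − 10 = 5100/1127 in ≈ 4.525 in
Ia = 0.2S: 0.2·4.525 = 0.905 in (exactly 1020/1127)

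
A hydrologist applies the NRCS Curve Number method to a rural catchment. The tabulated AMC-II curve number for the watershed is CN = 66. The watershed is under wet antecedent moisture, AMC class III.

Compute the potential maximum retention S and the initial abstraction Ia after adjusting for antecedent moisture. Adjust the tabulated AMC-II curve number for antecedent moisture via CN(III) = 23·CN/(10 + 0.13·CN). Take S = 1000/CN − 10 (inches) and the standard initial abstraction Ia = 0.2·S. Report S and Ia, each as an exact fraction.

S = 1700/759 in ≈ 2.240 in; Ia = 340/759 in ≈ 0.448 in

Wet (AMC III): CN(III) = 23·66/(10 + 0.13·66) = 1518/(929/50) = 75900/929 ≈ 81.701
S = 1000/(75900/929) − 10 = 1700/759 in ≈ 2.240 in
Ia = 0.2·(1700/759) = 340/759 in ≈ 0.448 in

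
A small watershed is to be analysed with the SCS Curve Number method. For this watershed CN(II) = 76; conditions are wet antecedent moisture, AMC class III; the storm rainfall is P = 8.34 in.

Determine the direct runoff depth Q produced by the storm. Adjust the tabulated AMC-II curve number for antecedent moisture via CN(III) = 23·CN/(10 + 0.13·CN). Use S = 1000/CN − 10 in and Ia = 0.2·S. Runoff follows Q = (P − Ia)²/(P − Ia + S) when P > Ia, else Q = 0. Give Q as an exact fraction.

CN(III) from CN(II)=76: (23·76)/(10 + 0.13·76) = 43700/497 ≈ 87.928
Max retention: S = 1000/(43700/497) − 10 = 600/437 in (≈ 1.373 in)
Ia = 0.2·(600/437) = 120/437 in ≈ 0.275 in
P − Ia = 8.340 − 0.275 = 176229/21850 ≈ 8.065 in (> 0, runoff occurs)
Q: (176229/21850)² ÷ (206229/21850) = 10352220147/1502034550 in (≈ 6.892 in)

Q = 10352220147/1502034550 in ≈ 6.892 in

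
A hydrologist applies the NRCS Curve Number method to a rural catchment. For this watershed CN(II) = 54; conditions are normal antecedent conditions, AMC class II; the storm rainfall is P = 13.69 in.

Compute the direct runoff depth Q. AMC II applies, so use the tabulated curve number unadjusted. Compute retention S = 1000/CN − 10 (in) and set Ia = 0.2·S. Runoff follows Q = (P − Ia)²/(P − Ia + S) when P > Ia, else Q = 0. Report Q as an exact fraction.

Q = 1047363769/149480100 in ≈ 7.007 in

Average conditions: CN = 54 (no AMC adjustment).
Retention S: 1000/CN − 10 with CN=54.000 → S = 230/27 ≈ 8.519 in
Initial abstraction Ia = S/5 = (230/27)/5 = 46/27 ≈ 1.704 in
Since P=13.690 > Ia=1.704: effective rainfall P−Ia = 32363/2700 in
Q: (32363/2700)² ÷ (55363/2700) = 1047363769/149480100 in (≈ 7.007 in)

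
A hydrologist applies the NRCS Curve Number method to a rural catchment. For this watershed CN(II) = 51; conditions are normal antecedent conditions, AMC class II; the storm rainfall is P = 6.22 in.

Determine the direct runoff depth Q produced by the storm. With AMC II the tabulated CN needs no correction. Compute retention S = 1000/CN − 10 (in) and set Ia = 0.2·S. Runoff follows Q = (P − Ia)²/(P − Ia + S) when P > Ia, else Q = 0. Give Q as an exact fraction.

Q = 120143521/90425550 in ≈ 1.329 in

CN(II) = 51; AMC II needs no correction.
Max retention: S = 1000/51 − 10 = 490/51 in (≈ 9.608 in)
Ia = 0.2S: 0.2·9.608 = 1.922 in (exactly 98/51)
Excess rainfall: 6.220 − 1.922 = 4.298 in; P > Ia so Q > 0
Runoff Q = (P−Ia)²/(P−Ia+S) = (4.298)²/(4.298+9.608) = 120143521/90425550 ≈ 1.329 in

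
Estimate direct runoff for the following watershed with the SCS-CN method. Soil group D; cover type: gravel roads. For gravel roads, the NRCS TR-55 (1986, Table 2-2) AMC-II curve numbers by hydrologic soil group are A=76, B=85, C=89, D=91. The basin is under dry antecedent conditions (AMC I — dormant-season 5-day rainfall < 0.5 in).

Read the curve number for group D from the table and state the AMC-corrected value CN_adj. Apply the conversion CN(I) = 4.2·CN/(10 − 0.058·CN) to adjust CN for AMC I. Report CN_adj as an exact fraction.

CN_adj = 63700/787 ≈ 80.940

NRCS table: gravel roads, soil group D → CN(II) = 91
Adjust CN=91 to AMC I: 4.2·91/(10 − 0.058·91) → (1911/5) ÷ (2361/500) = 63700/787 ≈ 80.940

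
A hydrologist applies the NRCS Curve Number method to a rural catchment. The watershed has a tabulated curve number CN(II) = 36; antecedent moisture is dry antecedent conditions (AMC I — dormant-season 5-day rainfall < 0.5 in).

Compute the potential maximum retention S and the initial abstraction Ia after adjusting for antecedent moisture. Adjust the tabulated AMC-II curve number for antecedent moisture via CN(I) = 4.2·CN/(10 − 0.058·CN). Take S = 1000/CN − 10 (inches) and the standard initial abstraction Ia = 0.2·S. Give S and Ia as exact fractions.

CN(I) from CN(II)=36: (4.2·36)/(10 − 0.058·36) = 18900/989 ≈ 19.110
Retention S: 1000/CN − 10 with CN=19.110 → S = 8000/189 ≈ 42.328 in
Ia = 0.2·(8000/189) = 1600/189 in ≈ 8.466 in

S = 8000/189 in ≈ 42.328 in; Ia = 1600/189 in ≈ 8.466 in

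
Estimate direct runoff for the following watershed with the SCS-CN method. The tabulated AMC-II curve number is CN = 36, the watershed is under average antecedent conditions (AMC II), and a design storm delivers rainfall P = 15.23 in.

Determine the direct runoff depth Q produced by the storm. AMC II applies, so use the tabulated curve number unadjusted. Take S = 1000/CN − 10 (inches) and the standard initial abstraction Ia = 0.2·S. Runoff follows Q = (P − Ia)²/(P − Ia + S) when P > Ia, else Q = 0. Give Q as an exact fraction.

Q = 110397049/23856300 in ≈ 4.628 in

Average conditions: CN = 36 (no AMC adjustment).
S = 1000/36 − 10 = 160/9 in ≈ 17.778 in
Ia = 0.2·(160/9) = 32/9 in ≈ 3.556 in
Since P=15.230 > Ia=3.556: effective rainfall P−Ia = 10507/900 in
Runoff Q = (P−Ia)²/(P−Ia+S) = (11.674)²/(11.674+17.778) = 110397049/23856300 ≈ 4.628 in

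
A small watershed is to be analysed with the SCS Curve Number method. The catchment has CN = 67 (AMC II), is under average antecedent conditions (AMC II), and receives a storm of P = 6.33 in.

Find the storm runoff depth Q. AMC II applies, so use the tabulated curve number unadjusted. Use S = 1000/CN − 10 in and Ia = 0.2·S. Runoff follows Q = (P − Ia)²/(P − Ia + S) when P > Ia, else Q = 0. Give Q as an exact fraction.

Average conditions: CN = 67 (no AMC adjustment).
S = 1000/67 − 10 = 330/67 in ≈ 4.925 in
Ia = 0.2·(330/67) = 66/67 in ≈ 0.985 in
P − Ia = 6.330 − 0.985 = 35811/6700 ≈ 5.345 in (> 0, runoff occurs)
Q = (35811/6700)²/((35811/6700) + 330/67) = (1282427721/44890000)/(68811/6700) = 427475907/153677900 in ≈ 2.782 in

Q = 427475907/153677900 in ≈ 2.782 in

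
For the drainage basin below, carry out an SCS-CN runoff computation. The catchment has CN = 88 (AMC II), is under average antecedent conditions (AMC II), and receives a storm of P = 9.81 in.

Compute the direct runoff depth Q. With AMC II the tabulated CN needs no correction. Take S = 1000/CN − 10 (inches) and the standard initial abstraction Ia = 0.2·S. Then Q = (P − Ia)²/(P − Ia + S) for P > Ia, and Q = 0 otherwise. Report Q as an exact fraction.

Q = 36687027/4396700 in ≈ 8.344 in

Average conditions: CN = 88 (no AMC adjustment).
S = 1000/88 − 10 = 15/11 in ≈ 1.364 in
Ia = 0.2S: 0.2·1.364 = 0.273 in (exactly 3/11)
Since P=9.810 > Ia=0.273: effective rainfall P−Ia = 10491/1100 in
Q = (10491/1100)²/((10491/1100) + 15/11) = (110061081/1210000)/(11991/1100) = 36687027/4396700 in ≈ 8.344 in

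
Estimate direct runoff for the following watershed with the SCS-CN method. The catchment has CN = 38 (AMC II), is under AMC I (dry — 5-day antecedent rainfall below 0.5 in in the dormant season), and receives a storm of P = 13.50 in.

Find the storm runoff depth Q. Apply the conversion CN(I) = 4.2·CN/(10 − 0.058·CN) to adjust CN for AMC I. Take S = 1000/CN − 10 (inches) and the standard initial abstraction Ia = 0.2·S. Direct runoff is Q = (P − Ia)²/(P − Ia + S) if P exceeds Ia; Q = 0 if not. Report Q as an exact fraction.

Q = 20912329/28387254 in ≈ 0.737 in

Adjust CN=38 to AMC I: 4.2·38/(10 − 0.058·38) → (798/5) ÷ (1949/250) = 39900/1949 ≈ 20.472
Retention S: 1000/CN − 10 with CN=20.472 → S = 15500/399 ≈ 38.847 in
Ia = 0.2·(15500/399) = 3100/399 in ≈ 7.769 in
Since P=13.500 > Ia=7.769: effective rainfall P−Ia = 4573/798 in
Q = (4573/798)²/((4573/798) + 15500/399) = (20912329/636804)/(35573/798) = 20912329/28387254 in ≈ 0.737 in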